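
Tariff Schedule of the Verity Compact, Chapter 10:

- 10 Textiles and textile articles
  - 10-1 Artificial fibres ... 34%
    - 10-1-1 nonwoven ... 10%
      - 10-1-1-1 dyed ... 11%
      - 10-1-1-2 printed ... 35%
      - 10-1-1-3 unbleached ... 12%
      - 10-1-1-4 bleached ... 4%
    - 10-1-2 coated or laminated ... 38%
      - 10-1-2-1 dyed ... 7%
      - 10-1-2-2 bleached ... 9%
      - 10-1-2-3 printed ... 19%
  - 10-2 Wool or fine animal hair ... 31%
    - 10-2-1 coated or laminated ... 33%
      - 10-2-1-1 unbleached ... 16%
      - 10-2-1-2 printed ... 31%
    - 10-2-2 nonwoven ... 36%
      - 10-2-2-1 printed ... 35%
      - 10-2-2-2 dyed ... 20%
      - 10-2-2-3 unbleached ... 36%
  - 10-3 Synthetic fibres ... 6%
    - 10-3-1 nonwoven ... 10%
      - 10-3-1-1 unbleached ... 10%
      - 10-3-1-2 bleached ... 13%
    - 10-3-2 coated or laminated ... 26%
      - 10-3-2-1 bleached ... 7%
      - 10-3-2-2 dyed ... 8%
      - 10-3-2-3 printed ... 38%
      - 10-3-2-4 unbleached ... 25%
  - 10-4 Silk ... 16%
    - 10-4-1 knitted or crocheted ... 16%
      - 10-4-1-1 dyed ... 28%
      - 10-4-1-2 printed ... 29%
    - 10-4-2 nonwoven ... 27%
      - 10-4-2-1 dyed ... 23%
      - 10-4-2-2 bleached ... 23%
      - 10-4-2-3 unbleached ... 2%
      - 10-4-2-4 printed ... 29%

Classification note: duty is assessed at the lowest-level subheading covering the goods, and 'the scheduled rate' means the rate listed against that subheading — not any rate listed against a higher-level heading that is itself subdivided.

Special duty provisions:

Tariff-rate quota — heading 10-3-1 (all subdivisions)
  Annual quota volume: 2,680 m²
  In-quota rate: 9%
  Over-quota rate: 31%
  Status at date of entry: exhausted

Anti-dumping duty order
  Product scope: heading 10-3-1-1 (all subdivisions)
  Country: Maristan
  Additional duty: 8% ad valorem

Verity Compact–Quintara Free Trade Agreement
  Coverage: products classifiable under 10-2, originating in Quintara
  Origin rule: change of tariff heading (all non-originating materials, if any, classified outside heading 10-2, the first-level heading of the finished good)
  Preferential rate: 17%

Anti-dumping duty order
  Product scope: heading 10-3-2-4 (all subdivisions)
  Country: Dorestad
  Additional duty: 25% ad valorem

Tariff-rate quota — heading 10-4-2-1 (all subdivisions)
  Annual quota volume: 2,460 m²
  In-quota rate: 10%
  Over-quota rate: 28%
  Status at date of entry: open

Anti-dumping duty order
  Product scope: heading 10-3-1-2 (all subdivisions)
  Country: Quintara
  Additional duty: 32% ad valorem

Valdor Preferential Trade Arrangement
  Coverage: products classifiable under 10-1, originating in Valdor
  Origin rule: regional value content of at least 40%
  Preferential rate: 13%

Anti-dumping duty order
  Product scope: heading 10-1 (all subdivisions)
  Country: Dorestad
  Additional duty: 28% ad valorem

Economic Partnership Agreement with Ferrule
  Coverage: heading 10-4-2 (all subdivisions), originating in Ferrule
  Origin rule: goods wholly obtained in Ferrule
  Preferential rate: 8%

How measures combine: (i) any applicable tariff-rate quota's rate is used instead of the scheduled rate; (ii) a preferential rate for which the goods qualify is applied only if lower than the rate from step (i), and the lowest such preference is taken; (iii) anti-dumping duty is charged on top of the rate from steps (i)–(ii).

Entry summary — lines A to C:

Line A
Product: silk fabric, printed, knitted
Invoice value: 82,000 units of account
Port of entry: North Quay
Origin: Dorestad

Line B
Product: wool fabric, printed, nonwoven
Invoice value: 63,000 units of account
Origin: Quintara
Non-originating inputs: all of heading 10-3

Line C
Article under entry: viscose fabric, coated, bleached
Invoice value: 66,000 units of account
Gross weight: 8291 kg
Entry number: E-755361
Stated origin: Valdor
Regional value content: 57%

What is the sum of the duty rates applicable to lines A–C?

55%

Line A: silk → 10-4; knitted → 10-4-1; printed → 10-4-1-2. Scheduled 29%. No special measure applies. → 29%.
Line B: wool → 10-2; nonwoven → 10-2-2; printed → 10-2-2-1. Scheduled 35%. Quintara agreement on 10-2: CTH met → 17% available; preferential 17%. → 17%.
Line C: viscose → 10-1; coated → 10-1-2; bleached → 10-1-2-2. Scheduled 9%. Valdor agreement on 10-1: RVC ≥ 40% → 13% available; preference 13% not lower than 9% → no reduction. → 9%.
Sum: 29% + 17% + 9% = 55%.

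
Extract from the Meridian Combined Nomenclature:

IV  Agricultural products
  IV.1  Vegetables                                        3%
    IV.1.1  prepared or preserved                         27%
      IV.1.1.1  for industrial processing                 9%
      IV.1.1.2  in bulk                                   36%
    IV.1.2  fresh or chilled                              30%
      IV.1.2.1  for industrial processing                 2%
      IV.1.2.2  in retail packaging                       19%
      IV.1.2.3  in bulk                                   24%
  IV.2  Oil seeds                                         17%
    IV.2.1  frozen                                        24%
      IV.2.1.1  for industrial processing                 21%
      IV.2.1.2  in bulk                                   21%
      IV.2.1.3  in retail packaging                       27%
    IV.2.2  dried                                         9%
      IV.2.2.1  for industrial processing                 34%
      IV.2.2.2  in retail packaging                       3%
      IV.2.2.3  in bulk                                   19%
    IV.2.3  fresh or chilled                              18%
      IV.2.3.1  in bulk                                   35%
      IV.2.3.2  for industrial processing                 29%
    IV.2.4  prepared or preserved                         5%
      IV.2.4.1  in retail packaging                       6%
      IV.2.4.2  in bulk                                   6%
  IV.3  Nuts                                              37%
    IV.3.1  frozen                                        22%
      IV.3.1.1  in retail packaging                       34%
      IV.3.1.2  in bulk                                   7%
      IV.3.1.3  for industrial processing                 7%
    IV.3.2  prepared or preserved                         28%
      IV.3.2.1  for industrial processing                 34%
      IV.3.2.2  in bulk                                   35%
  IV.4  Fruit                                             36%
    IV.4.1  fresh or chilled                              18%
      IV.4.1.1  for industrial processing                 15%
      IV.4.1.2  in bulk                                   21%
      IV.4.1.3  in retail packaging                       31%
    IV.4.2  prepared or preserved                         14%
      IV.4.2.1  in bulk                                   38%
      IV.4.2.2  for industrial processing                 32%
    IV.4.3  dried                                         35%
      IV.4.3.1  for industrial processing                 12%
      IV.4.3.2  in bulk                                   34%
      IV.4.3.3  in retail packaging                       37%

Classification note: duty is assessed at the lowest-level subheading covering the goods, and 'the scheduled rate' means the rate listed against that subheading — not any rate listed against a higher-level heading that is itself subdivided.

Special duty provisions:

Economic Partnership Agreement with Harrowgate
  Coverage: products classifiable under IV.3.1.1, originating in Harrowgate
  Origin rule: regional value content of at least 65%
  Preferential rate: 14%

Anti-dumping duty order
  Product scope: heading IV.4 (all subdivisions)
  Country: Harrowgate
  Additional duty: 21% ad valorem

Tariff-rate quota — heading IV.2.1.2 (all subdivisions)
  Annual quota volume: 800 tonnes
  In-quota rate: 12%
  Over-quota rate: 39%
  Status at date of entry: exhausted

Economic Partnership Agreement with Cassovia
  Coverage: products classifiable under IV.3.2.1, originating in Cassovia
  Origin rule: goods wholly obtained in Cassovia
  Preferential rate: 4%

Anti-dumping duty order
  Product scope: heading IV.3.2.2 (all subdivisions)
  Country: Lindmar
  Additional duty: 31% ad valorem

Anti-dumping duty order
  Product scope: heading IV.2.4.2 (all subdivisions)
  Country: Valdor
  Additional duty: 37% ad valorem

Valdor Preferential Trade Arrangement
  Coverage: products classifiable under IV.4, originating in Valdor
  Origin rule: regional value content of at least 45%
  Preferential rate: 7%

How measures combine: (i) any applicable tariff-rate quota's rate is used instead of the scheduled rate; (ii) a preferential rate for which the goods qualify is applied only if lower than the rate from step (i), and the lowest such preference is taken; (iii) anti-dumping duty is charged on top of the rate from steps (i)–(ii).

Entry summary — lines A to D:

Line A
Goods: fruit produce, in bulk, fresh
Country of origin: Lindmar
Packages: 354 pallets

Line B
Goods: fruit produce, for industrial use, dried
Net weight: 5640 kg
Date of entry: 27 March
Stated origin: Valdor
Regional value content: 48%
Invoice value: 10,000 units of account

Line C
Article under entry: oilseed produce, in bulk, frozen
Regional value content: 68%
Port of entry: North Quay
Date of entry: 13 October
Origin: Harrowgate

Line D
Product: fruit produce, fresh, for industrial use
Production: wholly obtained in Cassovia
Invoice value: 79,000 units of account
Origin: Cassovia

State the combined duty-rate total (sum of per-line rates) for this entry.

Line A: fruit → IV.4; fresh → IV.4.1; in bulk → IV.4.1.2. Scheduled 21%. No special measure applies. → 21%.
Line B: fruit → IV.4; dried → IV.4.3; for industrial use → IV.4.3.1. Scheduled 12%. Valdor agreement on IV.4: RVC ≥ 45% → 7% available; preferential 7%. → 7%.
Line C: oilseed → IV.2; frozen → IV.2.1; in bulk → IV.2.1.2. Scheduled 21%. quota on IV.2.1.2 exhausted → over-quota 39%; Harrowgate agreement on IV.3.1.1: IV.2.1.2 not covered. → 39%.
Line D: fruit → IV.4; fresh → IV.4.1; for industrial use → IV.4.1.1. Scheduled 15%. Cassovia agreement on IV.3.2.1: IV.4.1.1 not covered. → 15%.
Sum: 21% + 7% + 39% + 15% = 82%.

82%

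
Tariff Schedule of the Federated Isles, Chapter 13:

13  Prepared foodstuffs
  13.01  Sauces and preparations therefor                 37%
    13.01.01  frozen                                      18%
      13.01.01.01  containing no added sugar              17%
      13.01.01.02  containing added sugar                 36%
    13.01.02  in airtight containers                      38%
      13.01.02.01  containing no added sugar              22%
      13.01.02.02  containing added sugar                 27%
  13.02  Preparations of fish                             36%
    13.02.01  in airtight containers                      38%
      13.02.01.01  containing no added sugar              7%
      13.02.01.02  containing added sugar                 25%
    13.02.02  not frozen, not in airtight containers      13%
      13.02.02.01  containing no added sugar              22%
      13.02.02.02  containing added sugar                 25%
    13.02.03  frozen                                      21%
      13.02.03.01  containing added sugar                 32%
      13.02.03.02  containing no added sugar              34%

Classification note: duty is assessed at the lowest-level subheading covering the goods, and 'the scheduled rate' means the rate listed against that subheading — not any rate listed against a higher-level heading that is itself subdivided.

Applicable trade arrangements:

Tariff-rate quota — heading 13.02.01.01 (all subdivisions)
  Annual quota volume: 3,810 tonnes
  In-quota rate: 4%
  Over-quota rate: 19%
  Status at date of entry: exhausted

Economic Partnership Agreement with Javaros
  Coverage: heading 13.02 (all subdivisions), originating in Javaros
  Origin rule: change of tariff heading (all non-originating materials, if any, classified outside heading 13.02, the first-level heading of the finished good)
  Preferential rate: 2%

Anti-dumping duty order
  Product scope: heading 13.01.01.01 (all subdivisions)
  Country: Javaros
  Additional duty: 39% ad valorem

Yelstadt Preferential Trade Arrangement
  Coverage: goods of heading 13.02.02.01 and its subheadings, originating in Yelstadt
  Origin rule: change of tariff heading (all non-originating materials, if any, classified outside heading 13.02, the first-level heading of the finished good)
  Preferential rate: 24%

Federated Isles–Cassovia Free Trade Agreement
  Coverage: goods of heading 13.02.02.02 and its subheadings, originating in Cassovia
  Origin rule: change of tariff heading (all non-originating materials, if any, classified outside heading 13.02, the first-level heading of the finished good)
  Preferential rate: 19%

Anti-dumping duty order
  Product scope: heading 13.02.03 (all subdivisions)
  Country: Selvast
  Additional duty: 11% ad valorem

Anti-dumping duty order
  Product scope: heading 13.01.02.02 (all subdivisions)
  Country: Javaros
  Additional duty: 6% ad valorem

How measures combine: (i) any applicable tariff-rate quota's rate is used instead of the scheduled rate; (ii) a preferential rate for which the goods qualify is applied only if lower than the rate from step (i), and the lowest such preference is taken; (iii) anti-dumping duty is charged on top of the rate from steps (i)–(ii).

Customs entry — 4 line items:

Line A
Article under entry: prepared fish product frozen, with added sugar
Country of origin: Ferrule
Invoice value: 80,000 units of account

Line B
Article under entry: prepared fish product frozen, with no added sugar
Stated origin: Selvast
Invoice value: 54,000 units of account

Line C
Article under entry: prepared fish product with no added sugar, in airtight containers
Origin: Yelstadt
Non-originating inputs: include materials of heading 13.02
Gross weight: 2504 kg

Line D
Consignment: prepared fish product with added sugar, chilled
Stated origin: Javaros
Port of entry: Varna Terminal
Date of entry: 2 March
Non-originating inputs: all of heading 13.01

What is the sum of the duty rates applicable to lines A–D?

Line A: prepared fish product → 13.02; frozen → 13.02.03; with added sugar → 13.02.03.01. Scheduled 32%. No special measure applies. → 32%.
Line B: prepared fish product → 13.02; frozen → 13.02.03; with no added sugar → 13.02.03.02. Scheduled 34%. anti-dumping (Selvast, 13.02.03): +11%; total 34% + 11% = 45%. → 45%.
Line C: prepared fish product → 13.02; in airtight containers → 13.02.01; with no added sugar → 13.02.01.01. Scheduled 7%. quota on 13.02.01.01 exhausted → over-quota 19%; Yelstadt agreement on 13.02.02.01: 13.02.01.01 not covered. → 19%.
Line D: prepared fish product → 13.02; chilled → 13.02.02; with added sugar → 13.02.02.02. Scheduled 25%. Javaros agreement on 13.02: CTH met → 2% available; preferential 2%. → 2%.
Sum: 32% + 45% + 19% + 2% = 98%.

98%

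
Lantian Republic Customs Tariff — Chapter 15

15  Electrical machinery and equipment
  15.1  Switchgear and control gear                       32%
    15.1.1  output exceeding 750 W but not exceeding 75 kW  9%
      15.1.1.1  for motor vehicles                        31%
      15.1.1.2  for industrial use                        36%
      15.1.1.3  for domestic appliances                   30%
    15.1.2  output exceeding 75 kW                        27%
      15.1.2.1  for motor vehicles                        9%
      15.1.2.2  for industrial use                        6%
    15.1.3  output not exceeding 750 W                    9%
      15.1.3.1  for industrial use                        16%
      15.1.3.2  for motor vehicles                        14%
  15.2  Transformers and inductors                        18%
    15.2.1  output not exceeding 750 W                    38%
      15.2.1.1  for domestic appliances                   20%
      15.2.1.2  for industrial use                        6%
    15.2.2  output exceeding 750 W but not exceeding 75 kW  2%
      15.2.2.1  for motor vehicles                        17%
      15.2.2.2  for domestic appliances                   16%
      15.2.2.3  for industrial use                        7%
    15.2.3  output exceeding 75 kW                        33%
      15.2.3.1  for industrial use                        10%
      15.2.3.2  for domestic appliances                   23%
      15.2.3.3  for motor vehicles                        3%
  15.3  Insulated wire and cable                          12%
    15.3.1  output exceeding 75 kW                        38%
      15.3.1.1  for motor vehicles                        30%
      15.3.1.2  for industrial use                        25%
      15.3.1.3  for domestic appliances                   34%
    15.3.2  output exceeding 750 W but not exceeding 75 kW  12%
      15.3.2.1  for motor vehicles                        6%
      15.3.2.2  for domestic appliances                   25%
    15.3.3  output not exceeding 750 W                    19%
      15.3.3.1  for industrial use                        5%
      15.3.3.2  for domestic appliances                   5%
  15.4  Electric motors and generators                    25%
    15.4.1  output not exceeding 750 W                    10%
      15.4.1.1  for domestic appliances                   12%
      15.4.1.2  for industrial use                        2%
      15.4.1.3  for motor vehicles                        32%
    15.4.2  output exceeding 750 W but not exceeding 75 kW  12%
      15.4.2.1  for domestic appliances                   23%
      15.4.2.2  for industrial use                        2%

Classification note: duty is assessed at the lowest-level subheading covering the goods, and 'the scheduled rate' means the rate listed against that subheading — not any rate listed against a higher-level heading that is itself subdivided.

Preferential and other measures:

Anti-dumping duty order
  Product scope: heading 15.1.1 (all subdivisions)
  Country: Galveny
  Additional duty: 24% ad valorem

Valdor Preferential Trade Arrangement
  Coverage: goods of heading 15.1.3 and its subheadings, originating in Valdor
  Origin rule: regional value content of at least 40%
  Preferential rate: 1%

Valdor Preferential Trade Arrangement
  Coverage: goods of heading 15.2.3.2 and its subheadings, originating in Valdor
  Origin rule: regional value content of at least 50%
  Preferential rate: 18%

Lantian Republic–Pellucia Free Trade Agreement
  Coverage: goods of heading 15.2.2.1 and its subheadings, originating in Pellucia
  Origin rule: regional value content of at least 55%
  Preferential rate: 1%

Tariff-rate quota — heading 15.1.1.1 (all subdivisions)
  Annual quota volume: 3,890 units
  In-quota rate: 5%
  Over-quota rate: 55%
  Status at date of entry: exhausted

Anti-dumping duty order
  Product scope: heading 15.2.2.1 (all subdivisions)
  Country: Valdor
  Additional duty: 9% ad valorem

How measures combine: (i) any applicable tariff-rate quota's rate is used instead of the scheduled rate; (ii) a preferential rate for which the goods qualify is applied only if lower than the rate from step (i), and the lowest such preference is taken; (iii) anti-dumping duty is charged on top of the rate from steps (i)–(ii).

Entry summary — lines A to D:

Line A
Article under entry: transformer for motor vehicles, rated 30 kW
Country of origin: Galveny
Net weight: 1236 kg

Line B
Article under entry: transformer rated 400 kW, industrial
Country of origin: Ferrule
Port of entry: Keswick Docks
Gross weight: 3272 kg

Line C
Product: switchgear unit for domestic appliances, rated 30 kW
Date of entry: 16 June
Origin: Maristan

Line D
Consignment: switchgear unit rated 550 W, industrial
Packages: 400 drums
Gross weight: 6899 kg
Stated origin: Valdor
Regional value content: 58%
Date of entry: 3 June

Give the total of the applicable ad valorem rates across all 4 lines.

58%

Line A: transformer → 15.2; rated 30 kW → 15.2.2; for motor vehicles → 15.2.2.1. Scheduled 17%. No special measure applies. → 17%.
Line B: transformer → 15.2; rated 400 kW → 15.2.3; industrial → 15.2.3.1. Scheduled 10%. No special measure applies. → 10%.
Line C: switchgear unit → 15.1; rated 30 kW → 15.1.1; for domestic appliances → 15.1.1.3. Scheduled 30%. No special measure applies. → 30%.
Line D: switchgear unit → 15.1; rated 550 W → 15.1.3; industrial → 15.1.3.1. Scheduled 16%. Valdor agreement on 15.1.3: RVC ≥ 40% → 1% available; Valdor agreement on 15.2.3.2: 15.1.3.1 not covered; preferential 1%. → 1%.
Sum: 17% + 10% + 30% + 1% = 58%.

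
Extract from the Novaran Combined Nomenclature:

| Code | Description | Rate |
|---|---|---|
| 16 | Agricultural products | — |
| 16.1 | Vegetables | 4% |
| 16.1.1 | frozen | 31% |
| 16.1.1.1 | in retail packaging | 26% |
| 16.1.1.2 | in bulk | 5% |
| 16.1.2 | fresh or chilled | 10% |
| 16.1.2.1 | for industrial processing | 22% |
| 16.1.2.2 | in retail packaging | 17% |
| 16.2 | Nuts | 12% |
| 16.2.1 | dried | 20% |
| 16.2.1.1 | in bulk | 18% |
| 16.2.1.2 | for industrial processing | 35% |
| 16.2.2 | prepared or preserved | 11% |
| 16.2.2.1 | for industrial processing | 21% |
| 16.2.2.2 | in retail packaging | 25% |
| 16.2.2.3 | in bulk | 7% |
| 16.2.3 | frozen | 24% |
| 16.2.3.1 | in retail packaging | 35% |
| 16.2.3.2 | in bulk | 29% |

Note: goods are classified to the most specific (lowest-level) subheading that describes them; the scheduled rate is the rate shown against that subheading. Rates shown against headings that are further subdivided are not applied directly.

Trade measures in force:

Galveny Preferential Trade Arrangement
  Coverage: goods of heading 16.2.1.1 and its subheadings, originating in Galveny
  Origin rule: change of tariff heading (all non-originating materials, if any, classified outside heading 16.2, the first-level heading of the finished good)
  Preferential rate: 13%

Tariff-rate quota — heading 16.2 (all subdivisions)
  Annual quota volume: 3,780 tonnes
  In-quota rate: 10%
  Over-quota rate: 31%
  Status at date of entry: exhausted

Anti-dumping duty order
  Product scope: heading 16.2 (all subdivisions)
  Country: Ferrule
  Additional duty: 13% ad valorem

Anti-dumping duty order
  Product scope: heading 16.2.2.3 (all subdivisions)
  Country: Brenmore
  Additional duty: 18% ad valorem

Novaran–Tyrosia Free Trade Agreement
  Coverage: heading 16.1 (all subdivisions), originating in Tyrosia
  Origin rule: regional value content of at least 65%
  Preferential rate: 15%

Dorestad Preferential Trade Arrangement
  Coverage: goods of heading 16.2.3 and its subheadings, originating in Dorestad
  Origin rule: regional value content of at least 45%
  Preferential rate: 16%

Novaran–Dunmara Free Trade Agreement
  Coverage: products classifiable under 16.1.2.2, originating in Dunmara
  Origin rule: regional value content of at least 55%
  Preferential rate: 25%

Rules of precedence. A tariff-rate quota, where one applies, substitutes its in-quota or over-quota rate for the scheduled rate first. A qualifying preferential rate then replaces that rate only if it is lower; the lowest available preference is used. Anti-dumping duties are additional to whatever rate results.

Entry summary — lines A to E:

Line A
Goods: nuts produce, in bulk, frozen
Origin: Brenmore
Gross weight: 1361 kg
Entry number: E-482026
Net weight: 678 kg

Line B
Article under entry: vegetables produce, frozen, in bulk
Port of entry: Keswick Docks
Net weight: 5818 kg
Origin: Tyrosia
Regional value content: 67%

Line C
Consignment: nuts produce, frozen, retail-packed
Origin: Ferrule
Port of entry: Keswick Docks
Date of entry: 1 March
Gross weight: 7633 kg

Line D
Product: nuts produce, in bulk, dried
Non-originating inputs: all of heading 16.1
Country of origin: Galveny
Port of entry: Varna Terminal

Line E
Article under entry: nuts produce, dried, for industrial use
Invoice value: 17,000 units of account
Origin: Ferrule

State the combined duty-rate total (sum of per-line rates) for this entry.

Line A: nuts → 16.2; frozen → 16.2.3; in bulk → 16.2.3.2. Scheduled 29%. quota on 16.2 exhausted → over-quota 31%. → 31%.
Line B: vegetables → 16.1; frozen → 16.1.1; in bulk → 16.1.1.2. Scheduled 5%. Tyrosia agreement on 16.1: RVC ≥ 65% → 15% available; preference 15% not lower than 5% → no reduction. → 5%.
Line C: nuts → 16.2; frozen → 16.2.3; retail-packed → 16.2.3.1. Scheduled 35%. quota on 16.2 exhausted → over-quota 31%; anti-dumping (Ferrule, 16.2): +13%; total 31% + 13% = 44%. → 44%.
Line D: nuts → 16.2; dried → 16.2.1; in bulk → 16.2.1.1. Scheduled 18%. quota on 16.2 exhausted → over-quota 31%; Galveny agreement on 16.2.1.1: CTH met → 13% available; preferential 13%. → 13%.
Line E: nuts → 16.2; dried → 16.2.1; for industrial use → 16.2.1.2. Scheduled 35%. quota on 16.2 exhausted → over-quota 31%; anti-dumping (Ferrule, 16.2): +13%; total 31% + 13% = 44%. → 44%.
Sum: 31% + 5% + 44% + 13% + 44% = 137%.

137%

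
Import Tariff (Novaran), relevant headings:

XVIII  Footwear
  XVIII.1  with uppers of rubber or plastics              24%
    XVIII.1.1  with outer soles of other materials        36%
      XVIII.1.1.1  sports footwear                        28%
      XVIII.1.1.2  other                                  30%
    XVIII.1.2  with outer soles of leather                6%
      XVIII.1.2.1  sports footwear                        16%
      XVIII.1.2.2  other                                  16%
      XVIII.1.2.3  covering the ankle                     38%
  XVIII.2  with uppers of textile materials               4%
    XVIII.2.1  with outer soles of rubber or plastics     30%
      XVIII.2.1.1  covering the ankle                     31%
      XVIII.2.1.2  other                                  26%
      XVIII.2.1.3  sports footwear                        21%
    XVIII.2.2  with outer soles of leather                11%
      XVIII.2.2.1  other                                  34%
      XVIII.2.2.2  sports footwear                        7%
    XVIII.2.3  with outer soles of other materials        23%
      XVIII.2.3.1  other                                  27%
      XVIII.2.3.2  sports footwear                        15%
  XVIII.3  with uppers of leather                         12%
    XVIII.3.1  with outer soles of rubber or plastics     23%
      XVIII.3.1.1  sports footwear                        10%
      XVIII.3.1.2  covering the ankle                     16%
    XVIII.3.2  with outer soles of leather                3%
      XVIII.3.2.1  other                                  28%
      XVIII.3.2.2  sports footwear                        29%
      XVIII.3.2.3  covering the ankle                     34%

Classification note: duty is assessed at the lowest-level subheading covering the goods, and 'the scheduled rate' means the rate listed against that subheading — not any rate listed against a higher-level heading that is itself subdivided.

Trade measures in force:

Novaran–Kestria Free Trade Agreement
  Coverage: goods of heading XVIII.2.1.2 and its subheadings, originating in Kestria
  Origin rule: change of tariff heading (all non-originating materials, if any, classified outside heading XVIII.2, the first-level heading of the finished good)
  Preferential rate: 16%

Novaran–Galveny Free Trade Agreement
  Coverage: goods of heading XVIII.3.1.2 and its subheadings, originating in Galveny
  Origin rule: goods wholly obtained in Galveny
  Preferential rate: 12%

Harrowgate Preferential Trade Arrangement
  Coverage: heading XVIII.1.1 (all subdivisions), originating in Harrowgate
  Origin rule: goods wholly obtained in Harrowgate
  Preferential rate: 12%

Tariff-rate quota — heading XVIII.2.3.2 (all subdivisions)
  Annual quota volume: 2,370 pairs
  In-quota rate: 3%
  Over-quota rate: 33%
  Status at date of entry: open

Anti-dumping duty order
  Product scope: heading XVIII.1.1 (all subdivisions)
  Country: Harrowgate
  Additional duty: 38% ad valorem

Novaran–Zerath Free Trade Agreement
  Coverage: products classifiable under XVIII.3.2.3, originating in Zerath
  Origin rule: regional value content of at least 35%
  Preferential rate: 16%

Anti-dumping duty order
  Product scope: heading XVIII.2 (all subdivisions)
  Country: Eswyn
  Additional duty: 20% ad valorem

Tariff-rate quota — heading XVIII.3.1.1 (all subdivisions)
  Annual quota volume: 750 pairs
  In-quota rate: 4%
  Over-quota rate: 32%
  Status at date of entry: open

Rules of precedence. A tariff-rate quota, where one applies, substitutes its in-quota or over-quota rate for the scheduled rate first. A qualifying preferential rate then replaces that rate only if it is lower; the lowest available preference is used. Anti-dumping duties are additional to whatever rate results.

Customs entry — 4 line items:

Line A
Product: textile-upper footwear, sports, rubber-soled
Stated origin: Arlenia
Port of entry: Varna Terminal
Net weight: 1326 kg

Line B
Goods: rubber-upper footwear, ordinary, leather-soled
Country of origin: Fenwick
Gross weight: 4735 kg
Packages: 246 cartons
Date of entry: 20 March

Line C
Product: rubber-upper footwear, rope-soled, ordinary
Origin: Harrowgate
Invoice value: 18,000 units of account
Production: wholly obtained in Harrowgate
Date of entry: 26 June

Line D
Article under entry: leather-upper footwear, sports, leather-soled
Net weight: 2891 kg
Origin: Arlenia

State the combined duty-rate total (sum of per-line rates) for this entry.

116%

Line A: textile-upper → XVIII.2; rubber-soled → XVIII.2.1; sports → XVIII.2.1.3. Scheduled 21%. No special measure applies. → 21%.
Line B: rubber-upper → XVIII.1; leather-soled → XVIII.1.2; ordinary → XVIII.1.2.2. Scheduled 16%. No special measure applies. → 16%.
Line C: rubber-upper → XVIII.1; rope-soled → XVIII.1.1; ordinary → XVIII.1.1.2. Scheduled 30%. Harrowgate agreement on XVIII.1.1: wholly obtained → 12% available; preferential 12%; anti-dumping (Harrowgate, XVIII.1.1): +38%; total 12% + 38% = 50%. → 50%.
Line D: leather-upper → XVIII.3; leather-soled → XVIII.3.2; sports → XVIII.3.2.2. Scheduled 29%. No special measure applies. → 29%.
Sum: 21% + 16% + 50% + 29% = 116%.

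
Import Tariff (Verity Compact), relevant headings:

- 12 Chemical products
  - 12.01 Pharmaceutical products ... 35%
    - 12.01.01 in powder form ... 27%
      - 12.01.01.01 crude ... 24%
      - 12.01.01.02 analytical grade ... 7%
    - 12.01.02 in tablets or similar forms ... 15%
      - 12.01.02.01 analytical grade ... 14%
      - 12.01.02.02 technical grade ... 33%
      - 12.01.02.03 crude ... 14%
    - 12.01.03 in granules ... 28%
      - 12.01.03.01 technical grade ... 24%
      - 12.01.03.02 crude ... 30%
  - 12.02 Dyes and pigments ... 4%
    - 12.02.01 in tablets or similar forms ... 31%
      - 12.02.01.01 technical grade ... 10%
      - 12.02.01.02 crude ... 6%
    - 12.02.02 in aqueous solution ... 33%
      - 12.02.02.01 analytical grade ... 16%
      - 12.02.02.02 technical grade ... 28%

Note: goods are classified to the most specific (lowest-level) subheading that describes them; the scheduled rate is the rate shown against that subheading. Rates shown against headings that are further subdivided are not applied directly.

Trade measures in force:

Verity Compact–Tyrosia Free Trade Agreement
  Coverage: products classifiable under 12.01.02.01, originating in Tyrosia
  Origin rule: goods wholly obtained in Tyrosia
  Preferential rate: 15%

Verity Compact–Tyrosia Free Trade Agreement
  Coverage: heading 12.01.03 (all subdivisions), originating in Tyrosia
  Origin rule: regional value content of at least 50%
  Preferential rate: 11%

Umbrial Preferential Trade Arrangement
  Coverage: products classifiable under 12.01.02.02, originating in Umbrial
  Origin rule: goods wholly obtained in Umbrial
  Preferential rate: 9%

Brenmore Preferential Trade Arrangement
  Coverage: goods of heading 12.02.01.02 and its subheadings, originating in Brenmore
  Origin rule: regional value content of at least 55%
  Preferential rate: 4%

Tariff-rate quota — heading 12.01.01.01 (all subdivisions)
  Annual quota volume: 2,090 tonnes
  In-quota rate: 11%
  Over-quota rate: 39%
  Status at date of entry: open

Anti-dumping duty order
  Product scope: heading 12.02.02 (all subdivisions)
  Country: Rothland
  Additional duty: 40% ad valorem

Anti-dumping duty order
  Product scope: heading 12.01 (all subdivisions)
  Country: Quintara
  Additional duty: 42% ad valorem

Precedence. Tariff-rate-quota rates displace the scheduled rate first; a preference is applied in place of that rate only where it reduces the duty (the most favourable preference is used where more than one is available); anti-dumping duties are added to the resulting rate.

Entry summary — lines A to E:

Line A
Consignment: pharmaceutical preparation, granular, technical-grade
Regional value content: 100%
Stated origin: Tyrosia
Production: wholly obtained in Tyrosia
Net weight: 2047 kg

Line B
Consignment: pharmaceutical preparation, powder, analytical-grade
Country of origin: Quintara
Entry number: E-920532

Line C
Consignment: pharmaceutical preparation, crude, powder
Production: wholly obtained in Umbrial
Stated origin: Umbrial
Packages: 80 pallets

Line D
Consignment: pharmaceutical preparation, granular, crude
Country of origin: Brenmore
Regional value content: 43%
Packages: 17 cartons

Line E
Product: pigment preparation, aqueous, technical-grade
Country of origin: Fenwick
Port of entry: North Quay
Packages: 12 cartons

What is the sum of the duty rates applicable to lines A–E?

Line A: pharmaceutical → 12.01; granular → 12.01.03; technical-grade → 12.01.03.01. Scheduled 24%. Tyrosia agreement on 12.01.02.01: 12.01.03.01 not covered; Tyrosia agreement on 12.01.03: RVC ≥ 50% → 11% available; preferential 11%. → 11%.
Line B: pharmaceutical → 12.01; powder → 12.01.01; analytical-grade → 12.01.01.02. Scheduled 7%. anti-dumping (Quintara, 12.01): +42%; total 7% + 42% = 49%. → 49%.
Line C: pharmaceutical → 12.01; powder → 12.01.01; crude → 12.01.01.01. Scheduled 24%. quota on 12.01.01.01 open → in-quota 11%; Umbrial agreement on 12.01.02.02: 12.01.01.01 not covered. → 11%.
Line D: pharmaceutical → 12.01; granular → 12.01.03; crude → 12.01.03.02. Scheduled 30%. Brenmore agreement on 12.02.01.02: 12.01.03.02 not covered. → 30%.
Line E: pigment → 12.02; aqueous → 12.02.02; technical-grade → 12.02.02.02. Scheduled 28%. No special measure applies. → 28%.
Sum: 11% + 49% + 11% + 30% + 28% = 129%.

129%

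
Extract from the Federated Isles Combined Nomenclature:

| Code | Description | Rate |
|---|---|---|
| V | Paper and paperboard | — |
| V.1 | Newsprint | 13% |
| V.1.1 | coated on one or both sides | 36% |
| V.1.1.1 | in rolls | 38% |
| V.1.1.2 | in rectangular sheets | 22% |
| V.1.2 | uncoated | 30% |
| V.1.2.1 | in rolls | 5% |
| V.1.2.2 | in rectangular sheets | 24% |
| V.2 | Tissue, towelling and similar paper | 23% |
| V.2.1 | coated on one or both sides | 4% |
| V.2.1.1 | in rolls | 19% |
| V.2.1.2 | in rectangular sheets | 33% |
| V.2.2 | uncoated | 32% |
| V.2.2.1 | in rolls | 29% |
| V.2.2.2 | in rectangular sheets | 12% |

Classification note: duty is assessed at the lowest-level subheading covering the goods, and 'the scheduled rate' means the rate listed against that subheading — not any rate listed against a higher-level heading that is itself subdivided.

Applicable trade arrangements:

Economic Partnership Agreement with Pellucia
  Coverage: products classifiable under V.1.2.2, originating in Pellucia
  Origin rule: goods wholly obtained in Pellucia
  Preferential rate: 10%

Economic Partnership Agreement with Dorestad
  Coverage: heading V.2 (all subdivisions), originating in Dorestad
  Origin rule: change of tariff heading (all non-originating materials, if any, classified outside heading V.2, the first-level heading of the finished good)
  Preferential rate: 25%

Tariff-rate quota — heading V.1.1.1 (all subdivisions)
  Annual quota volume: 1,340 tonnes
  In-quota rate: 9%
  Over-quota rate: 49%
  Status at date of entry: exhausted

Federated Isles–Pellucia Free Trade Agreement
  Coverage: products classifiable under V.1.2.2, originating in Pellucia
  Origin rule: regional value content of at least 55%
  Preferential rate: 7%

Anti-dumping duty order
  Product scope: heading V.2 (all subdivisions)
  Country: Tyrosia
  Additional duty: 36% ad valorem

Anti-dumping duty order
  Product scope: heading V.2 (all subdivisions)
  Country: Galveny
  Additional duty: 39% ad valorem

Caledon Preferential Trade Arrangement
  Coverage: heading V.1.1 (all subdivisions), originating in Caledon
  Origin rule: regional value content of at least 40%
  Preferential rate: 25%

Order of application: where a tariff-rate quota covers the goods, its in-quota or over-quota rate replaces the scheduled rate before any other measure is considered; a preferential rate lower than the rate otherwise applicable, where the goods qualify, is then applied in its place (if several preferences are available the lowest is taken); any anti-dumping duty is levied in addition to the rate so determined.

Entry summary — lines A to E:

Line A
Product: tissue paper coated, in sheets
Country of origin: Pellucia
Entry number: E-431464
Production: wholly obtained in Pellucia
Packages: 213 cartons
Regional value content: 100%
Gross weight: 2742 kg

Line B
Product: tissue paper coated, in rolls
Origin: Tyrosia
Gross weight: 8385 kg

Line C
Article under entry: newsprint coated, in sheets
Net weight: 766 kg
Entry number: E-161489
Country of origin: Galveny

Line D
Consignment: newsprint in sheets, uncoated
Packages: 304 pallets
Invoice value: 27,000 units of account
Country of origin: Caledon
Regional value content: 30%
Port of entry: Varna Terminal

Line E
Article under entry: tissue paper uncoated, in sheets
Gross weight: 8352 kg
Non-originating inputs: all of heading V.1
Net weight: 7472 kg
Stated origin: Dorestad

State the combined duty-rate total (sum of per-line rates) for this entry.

146%

Line A: tissue paper → V.2; coated → V.2.1; in sheets → V.2.1.2. Scheduled 33%. Pellucia agreement on V.1.2.2: V.2.1.2 not covered; Pellucia agreement on V.1.2.2: V.2.1.2 not covered. → 33%.
Line B: tissue paper → V.2; coated → V.2.1; in rolls → V.2.1.1. Scheduled 19%. anti-dumping (Tyrosia, V.2): +36%; total 19% + 36% = 55%. → 55%.
Line C: newsprint → V.1; coated → V.1.1; in sheets → V.1.1.2. Scheduled 22%. No special measure applies. → 22%.
Line D: newsprint → V.1; uncoated → V.1.2; in sheets → V.1.2.2. Scheduled 24%. Caledon agreement on V.1.1: V.1.2.2 not covered. → 24%.
Line E: tissue paper → V.2; uncoated → V.2.2; in sheets → V.2.2.2. Scheduled 12%. Dorestad agreement on V.2: CTH met → 25% available; preference 25% not lower than 12% → no reduction. → 12%.
Sum: 33% + 55% + 22% + 24% + 12% = 146%.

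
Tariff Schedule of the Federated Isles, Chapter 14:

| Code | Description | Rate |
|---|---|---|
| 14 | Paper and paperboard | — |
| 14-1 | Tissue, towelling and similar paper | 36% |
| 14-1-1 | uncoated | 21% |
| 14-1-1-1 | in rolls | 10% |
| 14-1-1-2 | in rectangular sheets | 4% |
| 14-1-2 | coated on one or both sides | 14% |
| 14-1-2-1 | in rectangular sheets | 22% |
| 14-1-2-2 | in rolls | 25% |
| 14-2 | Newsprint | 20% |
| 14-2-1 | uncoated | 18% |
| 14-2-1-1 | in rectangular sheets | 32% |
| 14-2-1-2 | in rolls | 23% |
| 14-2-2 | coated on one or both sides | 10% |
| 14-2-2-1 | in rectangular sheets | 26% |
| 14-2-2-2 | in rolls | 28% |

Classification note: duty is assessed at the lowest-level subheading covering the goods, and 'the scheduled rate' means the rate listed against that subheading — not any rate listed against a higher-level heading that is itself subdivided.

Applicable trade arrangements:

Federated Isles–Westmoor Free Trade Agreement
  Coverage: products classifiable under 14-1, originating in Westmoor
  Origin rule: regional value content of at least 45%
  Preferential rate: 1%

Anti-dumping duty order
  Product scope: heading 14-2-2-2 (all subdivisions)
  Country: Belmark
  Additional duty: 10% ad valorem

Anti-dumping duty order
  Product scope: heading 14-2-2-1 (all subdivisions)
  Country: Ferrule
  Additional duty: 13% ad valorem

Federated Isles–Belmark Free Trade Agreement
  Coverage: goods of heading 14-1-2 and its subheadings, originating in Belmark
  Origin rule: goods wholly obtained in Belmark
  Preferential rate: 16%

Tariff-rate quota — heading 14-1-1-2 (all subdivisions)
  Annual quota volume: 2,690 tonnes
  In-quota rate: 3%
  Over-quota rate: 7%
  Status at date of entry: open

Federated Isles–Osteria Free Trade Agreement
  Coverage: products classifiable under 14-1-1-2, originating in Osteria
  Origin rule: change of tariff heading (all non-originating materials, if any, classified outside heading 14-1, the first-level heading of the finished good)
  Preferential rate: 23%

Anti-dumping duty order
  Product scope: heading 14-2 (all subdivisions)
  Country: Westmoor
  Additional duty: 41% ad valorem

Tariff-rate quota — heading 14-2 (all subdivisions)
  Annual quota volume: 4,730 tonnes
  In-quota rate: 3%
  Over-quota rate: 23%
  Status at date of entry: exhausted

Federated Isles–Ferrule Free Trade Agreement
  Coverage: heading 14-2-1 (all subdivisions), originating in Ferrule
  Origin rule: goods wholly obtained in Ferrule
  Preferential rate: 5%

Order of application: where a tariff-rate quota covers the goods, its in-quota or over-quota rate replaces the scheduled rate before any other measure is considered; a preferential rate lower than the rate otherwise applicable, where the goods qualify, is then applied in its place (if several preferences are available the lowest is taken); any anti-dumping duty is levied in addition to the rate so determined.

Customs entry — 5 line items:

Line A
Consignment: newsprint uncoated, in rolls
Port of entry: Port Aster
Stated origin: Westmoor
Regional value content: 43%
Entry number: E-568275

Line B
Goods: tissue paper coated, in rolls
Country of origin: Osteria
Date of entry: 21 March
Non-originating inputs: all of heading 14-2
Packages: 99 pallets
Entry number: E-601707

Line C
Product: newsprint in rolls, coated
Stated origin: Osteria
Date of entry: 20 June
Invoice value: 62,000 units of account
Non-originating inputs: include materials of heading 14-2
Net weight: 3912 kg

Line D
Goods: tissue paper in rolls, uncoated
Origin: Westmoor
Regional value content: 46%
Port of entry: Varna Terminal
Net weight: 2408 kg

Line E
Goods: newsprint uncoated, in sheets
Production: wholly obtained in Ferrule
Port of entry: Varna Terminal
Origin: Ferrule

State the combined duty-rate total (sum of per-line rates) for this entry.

Line A: newsprint → 14-2; uncoated → 14-2-1; in rolls → 14-2-1-2. Scheduled 23%. quota on 14-2 exhausted → over-quota 23%; Westmoor agreement on 14-1: 14-2-1-2 not covered; anti-dumping (Westmoor, 14-2): +41%; total 23% + 41% = 64%. → 64%.
Line B: tissue paper → 14-1; coated → 14-1-2; in rolls → 14-1-2-2. Scheduled 25%. Osteria agreement on 14-1-1-2: 14-1-2-2 not covered. → 25%.
Line C: newsprint → 14-2; coated → 14-2-2; in rolls → 14-2-2-2. Scheduled 28%. quota on 14-2 exhausted → over-quota 23%; Osteria agreement on 14-1-1-2: 14-2-2-2 not covered. → 23%.
Line D: tissue paper → 14-1; uncoated → 14-1-1; in rolls → 14-1-1-1. Scheduled 10%. Westmoor agreement on 14-1: RVC ≥ 45% → 1% available; preferential 1%. → 1%.
Line E: newsprint → 14-2; uncoated → 14-2-1; in sheets → 14-2-1-1. Scheduled 32%. quota on 14-2 exhausted → over-quota 23%; Ferrule agreement on 14-2-1: wholly obtained → 5% available; preferential 5%. → 5%.
Sum: 64% + 25% + 23% + 1% + 5% = 118%.

118%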